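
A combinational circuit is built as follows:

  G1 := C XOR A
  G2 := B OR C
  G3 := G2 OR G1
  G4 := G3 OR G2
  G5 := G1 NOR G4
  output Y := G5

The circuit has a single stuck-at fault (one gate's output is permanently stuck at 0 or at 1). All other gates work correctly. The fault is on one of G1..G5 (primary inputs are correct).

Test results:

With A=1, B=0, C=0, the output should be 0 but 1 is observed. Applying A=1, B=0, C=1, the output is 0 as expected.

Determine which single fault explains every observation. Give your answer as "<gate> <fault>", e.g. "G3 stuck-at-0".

G1 stuck-at-0

Fault-free values for test 1 (A=1, B=0, C=0): G1=1, G2=0, G3=1, G4=1, G5=0, giving Y=0. Observed 1.
Test 1: faults giving observed 1 are {G1 stuck-at-0, G5 stuck-at-1}.
Test 2 (A=1, B=0, C=1): fault-free G1=0, G2=1, G3=1, G4=1, G5=0 → 0; observed 0. Eliminates G5 stuck-at-1.
Only G1 stuck-at-0 is consistent with every test.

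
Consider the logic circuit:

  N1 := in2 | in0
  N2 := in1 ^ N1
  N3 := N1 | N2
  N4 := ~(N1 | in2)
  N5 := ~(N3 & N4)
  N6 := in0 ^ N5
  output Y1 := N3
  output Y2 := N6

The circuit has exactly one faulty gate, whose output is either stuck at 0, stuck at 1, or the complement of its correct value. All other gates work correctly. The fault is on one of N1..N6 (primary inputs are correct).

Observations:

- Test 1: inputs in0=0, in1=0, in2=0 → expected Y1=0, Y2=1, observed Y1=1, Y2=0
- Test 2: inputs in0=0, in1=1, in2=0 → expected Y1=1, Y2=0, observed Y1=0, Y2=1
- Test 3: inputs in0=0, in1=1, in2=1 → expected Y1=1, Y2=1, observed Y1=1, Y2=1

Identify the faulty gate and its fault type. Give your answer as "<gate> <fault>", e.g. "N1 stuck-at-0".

N2 inverted output

Fault-free values for test 1 (in0=0, in1=0, in2=0): N1=0, N2=0, N3=0, N4=1, N5=1, N6=1, giving Y1=0, Y2=1. Observed Y1=1, Y2=0.
Test 1: faults giving observed Y1=1, Y2=0 are {N2 stuck-at-1, N2 inverted output, N3 stuck-at-1, N3 inverted output}.
Test 2 (in0=0, in1=1, in2=0): fault-free N1=0, N2=1, N3=1, N4=1, N5=0, N6=0 → Y1=1, Y2=0; observed Y1=0, Y2=1. Eliminates N2 stuck-at-1, N3 stuck-at-1.
Test 3 (in0=0, in1=1, in2=1): fault-free N1=1, N2=0, N3=1, N4=0, N5=1, N6=1 → Y1=1, Y2=1; observed Y1=1, Y2=1. Eliminates N3 inverted output.
Only N2 inverted output is consistent with every test.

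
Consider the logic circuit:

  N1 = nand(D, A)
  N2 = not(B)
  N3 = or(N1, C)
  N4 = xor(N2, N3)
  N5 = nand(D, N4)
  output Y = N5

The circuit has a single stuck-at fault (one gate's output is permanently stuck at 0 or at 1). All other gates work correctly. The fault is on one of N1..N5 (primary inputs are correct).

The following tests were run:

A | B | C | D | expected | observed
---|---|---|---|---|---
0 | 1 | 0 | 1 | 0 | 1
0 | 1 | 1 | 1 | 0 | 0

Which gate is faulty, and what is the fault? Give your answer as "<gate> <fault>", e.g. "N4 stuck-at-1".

N1 stuck-at-0

Fault-free values for test 1 (A=0, B=1, C=0, D=1): N1=1, N2=0, N3=1, N4=1, N5=0, giving Y=0. Observed 1.
Test 1: faults giving observed 1 are {N1 stuck-at-0, N2 stuck-at-1, N3 stuck-at-0, N4 stuck-at-0, N5 stuck-at-1}.
Test 2 (A=0, B=1, C=1, D=1): fault-free N1=1, N2=0, N3=1, N4=1, N5=0 → 0; observed 0. Eliminates N2 stuck-at-1, N3 stuck-at-0, N4 stuck-at-0, N5 stuck-at-1.
Only N1 stuck-at-0 is consistent with every test.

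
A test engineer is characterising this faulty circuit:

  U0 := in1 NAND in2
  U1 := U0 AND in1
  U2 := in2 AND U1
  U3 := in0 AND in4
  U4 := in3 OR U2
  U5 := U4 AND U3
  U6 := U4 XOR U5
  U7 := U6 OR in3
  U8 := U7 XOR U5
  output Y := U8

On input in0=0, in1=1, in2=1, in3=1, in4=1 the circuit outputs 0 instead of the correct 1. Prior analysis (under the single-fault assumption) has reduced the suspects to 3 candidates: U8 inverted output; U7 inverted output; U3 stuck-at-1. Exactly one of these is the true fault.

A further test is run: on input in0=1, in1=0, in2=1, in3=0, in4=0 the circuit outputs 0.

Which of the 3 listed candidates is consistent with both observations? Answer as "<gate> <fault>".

U3 stuck-at-1

Evaluate each candidate on input in0=1, in1=0, in2=1, in3=0, in4=0:
  U8 inverted output: U0=1, U1=0, U2=0, U3=0, U4=0, U5=0, U6=0, U7=0, U8=1 [inverted output] → 1 — eliminated
  U7 inverted output: U0=1, U1=0, U2=0, U3=0, U4=0, U5=0, U6=0, U7=1 [inverted output], U8=1 → 1 — eliminated
  U3 stuck-at-1: U0=1, U1=0, U2=0, U3=1 [stuck-at-1], U4=0, U5=0, U6=0, U7=0, U8=0 → 0 — matches
Only U3 stuck-at-1 reproduces the observed 0.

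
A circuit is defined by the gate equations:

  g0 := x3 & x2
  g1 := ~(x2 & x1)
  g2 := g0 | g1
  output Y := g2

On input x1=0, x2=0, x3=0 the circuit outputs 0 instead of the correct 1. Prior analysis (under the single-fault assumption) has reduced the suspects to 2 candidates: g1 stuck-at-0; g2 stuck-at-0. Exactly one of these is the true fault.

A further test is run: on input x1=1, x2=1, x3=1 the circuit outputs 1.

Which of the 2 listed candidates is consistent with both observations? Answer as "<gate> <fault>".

g1 stuck-at-0

Evaluate each candidate on input x1=1, x2=1, x3=1:
  g1 stuck-at-0: g0=1, g1=0 [stuck-at-0], g2=1 → 1 — matches
  g2 stuck-at-0: g0=1, g1=0, g2=0 [stuck-at-0] → 0 — eliminated
Only g1 stuck-at-0 reproduces the observed 1.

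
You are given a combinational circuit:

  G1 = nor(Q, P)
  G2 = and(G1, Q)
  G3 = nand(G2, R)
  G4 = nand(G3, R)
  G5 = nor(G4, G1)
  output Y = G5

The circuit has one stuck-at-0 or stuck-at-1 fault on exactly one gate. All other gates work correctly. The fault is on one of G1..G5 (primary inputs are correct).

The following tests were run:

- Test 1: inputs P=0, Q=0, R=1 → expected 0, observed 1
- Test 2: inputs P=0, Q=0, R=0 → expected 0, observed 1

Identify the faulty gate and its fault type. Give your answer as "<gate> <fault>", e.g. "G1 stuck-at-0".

Fault-free values for test 1 (P=0, Q=0, R=1): G1=1, G2=0, G3=1, G4=0, G5=0, giving Y=0. Observed 1.
Test 1: faults giving observed 1 are {G1 stuck-at-0, G5 stuck-at-1}.
Test 2 (P=0, Q=0, R=0): fault-free G1=1, G2=0, G3=1, G4=1, G5=0 → 0; observed 1. Eliminates G1 stuck-at-0.
Only G5 stuck-at-1 is consistent with every test.

G5 stuck-at-1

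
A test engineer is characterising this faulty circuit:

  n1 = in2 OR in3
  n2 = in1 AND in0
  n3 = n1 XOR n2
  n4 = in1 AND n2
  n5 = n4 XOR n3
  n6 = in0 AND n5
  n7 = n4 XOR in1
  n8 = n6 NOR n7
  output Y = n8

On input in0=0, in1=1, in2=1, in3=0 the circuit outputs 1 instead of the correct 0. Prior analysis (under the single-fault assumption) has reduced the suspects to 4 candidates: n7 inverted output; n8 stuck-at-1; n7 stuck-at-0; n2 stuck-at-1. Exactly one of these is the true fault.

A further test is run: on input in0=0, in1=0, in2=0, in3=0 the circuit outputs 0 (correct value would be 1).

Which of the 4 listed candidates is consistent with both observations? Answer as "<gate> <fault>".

n7 inverted output

Evaluate each candidate on input in0=0, in1=0, in2=0, in3=0:
  n7 inverted output: n1=0, n2=0, n3=0, n4=0, n5=0, n6=0, n7=1 [inverted output], n8=0 → 0 — matches
  n8 stuck-at-1: n1=0, n2=0, n3=0, n4=0, n5=0, n6=0, n7=0, n8=1 [stuck-at-1] → 1 — eliminated
  n7 stuck-at-0: n1=0, n2=0, n3=0, n4=0, n5=0, n6=0, n7=0 [stuck-at-0], n8=1 → 1 — eliminated
  n2 stuck-at-1: n1=0, n2=1 [stuck-at-1], n3=1, n4=0, n5=1, n6=0, n7=0, n8=1 → 1 — eliminated
Only n7 inverted output reproduces the observed 0.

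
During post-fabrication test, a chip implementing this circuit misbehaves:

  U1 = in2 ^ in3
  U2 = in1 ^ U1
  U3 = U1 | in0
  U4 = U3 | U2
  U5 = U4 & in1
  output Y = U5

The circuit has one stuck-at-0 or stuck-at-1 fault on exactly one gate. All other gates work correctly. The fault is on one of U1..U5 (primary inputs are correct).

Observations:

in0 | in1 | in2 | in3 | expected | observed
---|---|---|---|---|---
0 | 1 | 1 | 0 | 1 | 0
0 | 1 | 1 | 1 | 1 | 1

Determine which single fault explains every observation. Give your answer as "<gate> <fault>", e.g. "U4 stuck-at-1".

U3 stuck-at-0

Fault-free values for test 1 (in0=0, in1=1, in2=1, in3=0): U1=1, U2=0, U3=1, U4=1, U5=1, giving Y=1. Observed 0.
Test 1: faults giving observed 0 are {U3 stuck-at-0, U4 stuck-at-0, U5 stuck-at-0}.
Test 2 (in0=0, in1=1, in2=1, in3=1): fault-free U1=0, U2=1, U3=0, U4=1, U5=1 → 1; observed 1. Eliminates U4 stuck-at-0, U5 stuck-at-0.
Only U3 stuck-at-0 is consistent with every test.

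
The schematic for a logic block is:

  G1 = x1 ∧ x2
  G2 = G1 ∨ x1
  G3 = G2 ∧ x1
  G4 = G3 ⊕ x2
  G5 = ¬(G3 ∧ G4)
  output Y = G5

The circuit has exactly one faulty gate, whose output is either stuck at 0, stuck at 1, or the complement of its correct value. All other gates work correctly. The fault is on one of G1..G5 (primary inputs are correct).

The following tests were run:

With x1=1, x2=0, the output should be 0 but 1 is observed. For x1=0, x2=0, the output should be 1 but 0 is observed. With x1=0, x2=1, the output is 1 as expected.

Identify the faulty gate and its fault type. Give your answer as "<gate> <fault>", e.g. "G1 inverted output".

G3 inverted output

Fault-free values for test 1 (x1=1, x2=0): G1=0, G2=1, G3=1, G4=1, G5=0, giving Y=0. Observed 1.
Test 1: faults giving observed 1 are {G2 stuck-at-0, G2 inverted output, G3 stuck-at-0, G3 inverted output, G4 stuck-at-0, G4 inverted output, G5 stuck-at-1, G5 inverted output}.
Test 2 (x1=0, x2=0): fault-free G1=0, G2=0, G3=0, G4=0, G5=1 → 1; observed 0. Eliminates G2 stuck-at-0, G2 inverted output, G3 stuck-at-0, G4 stuck-at-0, G4 inverted output, G5 stuck-at-1.
Test 3 (x1=0, x2=1): fault-free G1=0, G2=0, G3=0, G4=1, G5=1 → 1; observed 1. Eliminates G5 inverted output.
Only G3 inverted output is consistent with every test.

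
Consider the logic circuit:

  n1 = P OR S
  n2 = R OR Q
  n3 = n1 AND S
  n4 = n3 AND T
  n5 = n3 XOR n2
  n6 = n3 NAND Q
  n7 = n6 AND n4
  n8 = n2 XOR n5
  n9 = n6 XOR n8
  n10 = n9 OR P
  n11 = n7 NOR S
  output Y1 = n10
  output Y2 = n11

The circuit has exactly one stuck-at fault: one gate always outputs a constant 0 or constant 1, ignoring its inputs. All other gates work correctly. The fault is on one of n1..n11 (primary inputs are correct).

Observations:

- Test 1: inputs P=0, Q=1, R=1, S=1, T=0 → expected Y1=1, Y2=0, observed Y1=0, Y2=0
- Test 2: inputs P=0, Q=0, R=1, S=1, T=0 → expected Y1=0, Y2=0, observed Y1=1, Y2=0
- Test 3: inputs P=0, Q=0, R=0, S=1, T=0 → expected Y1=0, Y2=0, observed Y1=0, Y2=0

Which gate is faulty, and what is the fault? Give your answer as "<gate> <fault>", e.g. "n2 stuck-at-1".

n5 stuck-at-1

Fault-free values for test 1 (P=0, Q=1, R=1, S=1, T=0): n1=1, n2=1, n3=1, n4=0, n5=0, n6=0, n7=0, n8=1, n9=1, n10=1, n11=0, giving Y1=1, Y2=0. Observed Y1=0, Y2=0.
Test 1: faults giving observed Y1=0, Y2=0 are {n5 stuck-at-1, n6 stuck-at-1, n8 stuck-at-0, n9 stuck-at-0, n10 stuck-at-0}.
Test 2 (P=0, Q=0, R=1, S=1, T=0): fault-free n1=1, n2=1, n3=1, n4=0, n5=0, n6=1, n7=0, n8=1, n9=0, n10=0, n11=0 → Y1=0, Y2=0; observed Y1=1, Y2=0. Eliminates n6 stuck-at-1, n9 stuck-at-0, n10 stuck-at-0.
Test 3 (P=0, Q=0, R=0, S=1, T=0): fault-free n1=1, n2=0, n3=1, n4=0, n5=1, n6=1, n7=0, n8=1, n9=0, n10=0, n11=0 → Y1=0, Y2=0; observed Y1=0, Y2=0. Eliminates n8 stuck-at-0.
Only n5 stuck-at-1 is consistent with every test.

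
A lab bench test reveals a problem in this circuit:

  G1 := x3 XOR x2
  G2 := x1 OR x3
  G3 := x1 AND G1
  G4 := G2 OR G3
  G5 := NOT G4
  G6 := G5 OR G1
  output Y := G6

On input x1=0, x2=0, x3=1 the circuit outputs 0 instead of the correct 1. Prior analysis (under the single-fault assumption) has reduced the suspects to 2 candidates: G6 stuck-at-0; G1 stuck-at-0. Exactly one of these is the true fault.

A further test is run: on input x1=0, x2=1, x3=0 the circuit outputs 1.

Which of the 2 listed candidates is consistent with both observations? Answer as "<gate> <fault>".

Evaluate each candidate on input x1=0, x2=1, x3=0:
  G6 stuck-at-0: G1=1, G2=0, G3=0, G4=0, G5=1, G6=0 [stuck-at-0] → 0 — eliminated
  G1 stuck-at-0: G1=0 [stuck-at-0], G2=0, G3=0, G4=0, G5=1, G6=1 → 1 — matches
Only G1 stuck-at-0 reproduces the observed 1.

G1 stuck-at-0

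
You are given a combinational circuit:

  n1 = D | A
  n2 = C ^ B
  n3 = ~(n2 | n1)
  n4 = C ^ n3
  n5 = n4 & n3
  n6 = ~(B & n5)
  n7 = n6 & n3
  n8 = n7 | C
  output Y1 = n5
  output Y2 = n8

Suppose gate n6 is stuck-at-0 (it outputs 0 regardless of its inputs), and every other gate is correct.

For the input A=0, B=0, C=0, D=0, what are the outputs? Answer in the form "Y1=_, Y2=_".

Propagate with n6 forced: n1=0, n2=0, n3=1, n4=1, n5=1, n6=0 [stuck-at-0], n7=0, n8=0.
So the outputs are Y1=1, Y2=0. (Without the fault they would be Y1=1, Y2=1.)

Y1=1, Y2=0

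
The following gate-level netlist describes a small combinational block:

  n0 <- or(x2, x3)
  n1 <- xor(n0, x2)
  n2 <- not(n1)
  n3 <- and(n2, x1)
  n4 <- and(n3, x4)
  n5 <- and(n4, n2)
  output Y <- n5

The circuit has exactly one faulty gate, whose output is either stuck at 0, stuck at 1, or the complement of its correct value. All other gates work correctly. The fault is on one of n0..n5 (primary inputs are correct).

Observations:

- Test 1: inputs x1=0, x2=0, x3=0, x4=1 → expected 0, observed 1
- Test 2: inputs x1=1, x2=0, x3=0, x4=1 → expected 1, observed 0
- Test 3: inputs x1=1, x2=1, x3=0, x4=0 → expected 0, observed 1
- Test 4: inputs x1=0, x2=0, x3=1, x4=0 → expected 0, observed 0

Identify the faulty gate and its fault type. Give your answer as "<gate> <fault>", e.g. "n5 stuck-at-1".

Fault-free values for test 1 (x1=0, x2=0, x3=0, x4=1): n0=0, n1=0, n2=1, n3=0, n4=0, n5=0, giving Y=0. Observed 1.
Test 1: faults giving observed 1 are {n3 stuck-at-1, n3 inverted output, n4 stuck-at-1, n4 inverted output, n5 stuck-at-1, n5 inverted output}.
Test 2 (x1=1, x2=0, x3=0, x4=1): fault-free n0=0, n1=0, n2=1, n3=1, n4=1, n5=1 → 1; observed 0. Eliminates n3 stuck-at-1, n4 stuck-at-1, n5 stuck-at-1.
Test 3 (x1=1, x2=1, x3=0, x4=0): fault-free n0=1, n1=0, n2=1, n3=1, n4=0, n5=0 → 0; observed 1. Eliminates n3 inverted output.
Test 4 (x1=0, x2=0, x3=1, x4=0): fault-free n0=1, n1=1, n2=0, n3=0, n4=0, n5=0 → 0; observed 0. Eliminates n5 inverted output.
Only n4 inverted output is consistent with every test.

n4 inverted output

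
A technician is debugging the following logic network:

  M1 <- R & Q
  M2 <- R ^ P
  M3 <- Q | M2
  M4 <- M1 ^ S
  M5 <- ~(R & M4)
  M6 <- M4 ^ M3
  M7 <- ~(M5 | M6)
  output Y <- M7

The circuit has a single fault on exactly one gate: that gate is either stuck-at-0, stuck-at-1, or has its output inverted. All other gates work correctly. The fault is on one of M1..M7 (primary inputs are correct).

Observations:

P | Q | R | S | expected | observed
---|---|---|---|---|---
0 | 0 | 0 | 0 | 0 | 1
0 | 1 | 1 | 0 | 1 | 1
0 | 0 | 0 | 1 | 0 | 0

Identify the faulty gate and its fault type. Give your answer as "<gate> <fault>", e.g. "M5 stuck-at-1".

Fault-free values for test 1 (P=0, Q=0, R=0, S=0): M1=0, M2=0, M3=0, M4=0, M5=1, M6=0, M7=0, giving Y=0. Observed 1.
Test 1: faults giving observed 1 are {M5 stuck-at-0, M5 inverted output, M7 stuck-at-1, M7 inverted output}.
Test 2 (P=0, Q=1, R=1, S=0): fault-free M1=1, M2=1, M3=1, M4=1, M5=0, M6=0, M7=1 → 1; observed 1. Eliminates M5 inverted output, M7 inverted output.
Test 3 (P=0, Q=0, R=0, S=1): fault-free M1=0, M2=0, M3=0, M4=1, M5=1, M6=1, M7=0 → 0; observed 0. Eliminates M7 stuck-at-1.
Only M5 stuck-at-0 is consistent with every test.

M5 stuck-at-0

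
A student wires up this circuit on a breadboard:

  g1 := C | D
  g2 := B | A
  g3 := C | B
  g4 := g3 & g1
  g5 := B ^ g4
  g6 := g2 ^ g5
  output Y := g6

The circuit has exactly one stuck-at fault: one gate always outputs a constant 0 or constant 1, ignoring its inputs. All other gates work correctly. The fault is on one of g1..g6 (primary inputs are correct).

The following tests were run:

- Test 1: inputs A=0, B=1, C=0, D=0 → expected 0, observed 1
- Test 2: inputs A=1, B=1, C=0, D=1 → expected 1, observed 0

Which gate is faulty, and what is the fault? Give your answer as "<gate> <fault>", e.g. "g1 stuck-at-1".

Fault-free values for test 1 (A=0, B=1, C=0, D=0): g1=0, g2=1, g3=1, g4=0, g5=1, g6=0, giving Y=0. Observed 1.
Test 1: faults giving observed 1 are {g1 stuck-at-1, g2 stuck-at-0, g4 stuck-at-1, g5 stuck-at-0, g6 stuck-at-1}.
Test 2 (A=1, B=1, C=0, D=1): fault-free g1=1, g2=1, g3=1, g4=1, g5=0, g6=1 → 1; observed 0. Eliminates g1 stuck-at-1, g4 stuck-at-1, g5 stuck-at-0, g6 stuck-at-1.
Only g2 stuck-at-0 is consistent with every test.

g2 stuck-at-0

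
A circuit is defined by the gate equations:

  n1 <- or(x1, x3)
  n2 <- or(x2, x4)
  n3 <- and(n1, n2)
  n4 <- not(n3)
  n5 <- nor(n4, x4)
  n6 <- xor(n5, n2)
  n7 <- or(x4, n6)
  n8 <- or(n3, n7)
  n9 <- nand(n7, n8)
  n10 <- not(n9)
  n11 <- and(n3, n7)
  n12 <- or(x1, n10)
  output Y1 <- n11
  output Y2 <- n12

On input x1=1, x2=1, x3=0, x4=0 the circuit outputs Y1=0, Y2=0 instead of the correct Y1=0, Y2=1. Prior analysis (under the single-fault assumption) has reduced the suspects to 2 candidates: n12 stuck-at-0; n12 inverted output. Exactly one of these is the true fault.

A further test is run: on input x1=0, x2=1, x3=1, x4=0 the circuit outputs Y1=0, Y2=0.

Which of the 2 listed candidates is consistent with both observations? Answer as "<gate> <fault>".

n12 stuck-at-0

Evaluate each candidate on input x1=0, x2=1, x3=1, x4=0:
  n12 stuck-at-0: n1=1, n2=1, n3=1, n4=0, n5=1, n6=0, n7=0, n8=1, n9=1, n10=0, n11=0, n12=0 [stuck-at-0] → Y1=0, Y2=0 — matches
  n12 inverted output: n1=1, n2=1, n3=1, n4=0, n5=1, n6=0, n7=0, n8=1, n9=1, n10=0, n11=0, n12=1 [inverted output] → Y1=0, Y2=1 — eliminated
Only n12 stuck-at-0 reproduces the observed Y1=0, Y2=0.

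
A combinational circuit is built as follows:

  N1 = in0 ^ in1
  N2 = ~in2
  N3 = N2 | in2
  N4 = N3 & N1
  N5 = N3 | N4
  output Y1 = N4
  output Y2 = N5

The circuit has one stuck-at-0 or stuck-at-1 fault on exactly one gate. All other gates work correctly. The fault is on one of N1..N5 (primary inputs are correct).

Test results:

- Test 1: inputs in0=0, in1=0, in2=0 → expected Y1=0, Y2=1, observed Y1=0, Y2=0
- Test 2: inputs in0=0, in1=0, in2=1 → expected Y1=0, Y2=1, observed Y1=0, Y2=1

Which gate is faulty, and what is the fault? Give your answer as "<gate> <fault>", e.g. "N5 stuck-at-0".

Fault-free values for test 1 (in0=0, in1=0, in2=0): N1=0, N2=1, N3=1, N4=0, N5=1, giving Y1=0, Y2=1. Observed Y1=0, Y2=0.
Test 1: faults giving observed Y1=0, Y2=0 are {N2 stuck-at-0, N3 stuck-at-0, N5 stuck-at-0}.
Test 2 (in0=0, in1=0, in2=1): fault-free N1=0, N2=0, N3=1, N4=0, N5=1 → Y1=0, Y2=1; observed Y1=0, Y2=1. Eliminates N3 stuck-at-0, N5 stuck-at-0.
Only N2 stuck-at-0 is consistent with every test.

N2 stuck-at-0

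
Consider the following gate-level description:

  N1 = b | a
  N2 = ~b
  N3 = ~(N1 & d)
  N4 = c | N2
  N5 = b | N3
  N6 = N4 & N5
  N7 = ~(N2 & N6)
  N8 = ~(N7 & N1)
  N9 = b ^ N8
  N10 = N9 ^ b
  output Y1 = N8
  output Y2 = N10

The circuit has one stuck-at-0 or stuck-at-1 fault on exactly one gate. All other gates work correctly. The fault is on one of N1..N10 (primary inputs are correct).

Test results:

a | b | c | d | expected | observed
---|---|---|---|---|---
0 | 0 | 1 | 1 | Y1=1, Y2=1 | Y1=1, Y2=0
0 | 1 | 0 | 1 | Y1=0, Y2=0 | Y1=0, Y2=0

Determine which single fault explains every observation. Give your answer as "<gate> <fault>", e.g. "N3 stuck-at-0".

Fault-free values for test 1 (a=0, b=0, c=1, d=1): N1=0, N2=1, N3=1, N4=1, N5=1, N6=1, N7=0, N8=1, N9=1, N10=1, giving Y1=1, Y2=1. Observed Y1=1, Y2=0.
Test 1: faults giving observed Y1=1, Y2=0 are {N9 stuck-at-0, N10 stuck-at-0}.
Test 2 (a=0, b=1, c=0, d=1): fault-free N1=1, N2=0, N3=0, N4=0, N5=1, N6=0, N7=1, N8=0, N9=1, N10=0 → Y1=0, Y2=0; observed Y1=0, Y2=0. Eliminates N9 stuck-at-0.
Only N10 stuck-at-0 is consistent with every test.

N10 stuck-at-0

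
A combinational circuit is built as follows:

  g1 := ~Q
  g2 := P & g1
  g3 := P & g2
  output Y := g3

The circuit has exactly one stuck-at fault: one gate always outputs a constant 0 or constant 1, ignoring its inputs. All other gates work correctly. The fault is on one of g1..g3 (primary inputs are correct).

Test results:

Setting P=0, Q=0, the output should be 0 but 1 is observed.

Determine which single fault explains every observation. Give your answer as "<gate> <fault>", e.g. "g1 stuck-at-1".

g3 stuck-at-1

Fault-free values for test 1 (P=0, Q=0): g1=1, g2=0, g3=0, giving Y=0. Observed 1.
Test 1: faults giving observed 1 are {g3 stuck-at-1}.
Only g3 stuck-at-1 is consistent with every test.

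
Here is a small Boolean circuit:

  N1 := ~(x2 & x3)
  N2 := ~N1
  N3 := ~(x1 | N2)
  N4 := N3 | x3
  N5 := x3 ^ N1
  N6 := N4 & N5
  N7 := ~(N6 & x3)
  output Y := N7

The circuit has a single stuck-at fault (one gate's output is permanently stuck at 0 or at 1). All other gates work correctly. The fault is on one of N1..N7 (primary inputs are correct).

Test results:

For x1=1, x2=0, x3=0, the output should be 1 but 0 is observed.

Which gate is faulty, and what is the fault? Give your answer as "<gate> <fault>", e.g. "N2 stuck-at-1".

Fault-free values for test 1 (x1=1, x2=0, x3=0): N1=1, N2=0, N3=0, N4=0, N5=1, N6=0, N7=1, giving Y=1. Observed 0.
Test 1: faults giving observed 0 are {N7 stuck-at-0}.
Only N7 stuck-at-0 is consistent with every test.

N7 stuck-at-0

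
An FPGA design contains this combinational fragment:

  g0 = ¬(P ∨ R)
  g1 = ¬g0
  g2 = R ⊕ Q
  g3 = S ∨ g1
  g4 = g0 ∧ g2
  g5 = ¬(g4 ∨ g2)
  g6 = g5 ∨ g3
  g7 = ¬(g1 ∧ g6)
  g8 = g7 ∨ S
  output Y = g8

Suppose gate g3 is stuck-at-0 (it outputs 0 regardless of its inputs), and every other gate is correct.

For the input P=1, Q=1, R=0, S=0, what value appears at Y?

Propagate with g3 forced: g0=0, g1=1, g2=1, g3=0 [stuck-at-0], g4=0, g5=0, g6=0, g7=1, g8=1.
So Y = 1. (Without the fault it would be 0.)

1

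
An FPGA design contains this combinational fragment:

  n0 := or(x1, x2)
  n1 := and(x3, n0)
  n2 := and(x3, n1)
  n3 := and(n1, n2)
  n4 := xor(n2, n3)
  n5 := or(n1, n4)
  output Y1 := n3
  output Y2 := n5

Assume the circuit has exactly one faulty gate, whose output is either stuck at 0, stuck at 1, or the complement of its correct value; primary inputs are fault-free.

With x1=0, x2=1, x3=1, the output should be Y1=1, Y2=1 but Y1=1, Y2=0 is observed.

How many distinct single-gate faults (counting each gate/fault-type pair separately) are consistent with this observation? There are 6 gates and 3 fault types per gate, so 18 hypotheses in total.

2

Fault-free: n0=1, n1=1, n2=1, n3=1, n4=0, n5=1 → Y1=1, Y2=1. Observed Y1=1, Y2=0.
  n0: none of the 3 fault types match ✗
  n1: none of the 3 fault types match ✗
  n2: none of the 3 fault types match ✗
  n3: none of the 3 fault types match ✗
  n4: none of the 3 fault types match ✗
  n5: stuck-at-0, inverted output ✓; others ✗
Consistent faults: {n5 stuck-at-0, n5 inverted output} — 2 in all.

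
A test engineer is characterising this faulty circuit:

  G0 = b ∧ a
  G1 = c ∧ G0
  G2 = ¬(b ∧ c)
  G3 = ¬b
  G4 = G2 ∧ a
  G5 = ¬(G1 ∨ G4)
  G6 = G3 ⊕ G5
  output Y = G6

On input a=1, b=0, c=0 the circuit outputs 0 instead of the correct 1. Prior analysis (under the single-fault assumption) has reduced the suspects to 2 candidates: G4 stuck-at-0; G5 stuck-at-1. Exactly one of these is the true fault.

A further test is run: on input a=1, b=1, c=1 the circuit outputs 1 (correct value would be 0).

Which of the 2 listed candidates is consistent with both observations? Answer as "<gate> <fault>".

Evaluate each candidate on input a=1, b=1, c=1:
  G4 stuck-at-0: G0=1, G1=1, G2=0, G3=0, G4=0 [stuck-at-0], G5=0, G6=0 → 0 — eliminated
  G5 stuck-at-1: G0=1, G1=1, G2=0, G3=0, G4=0, G5=1 [stuck-at-1], G6=1 → 1 — matches
Only G5 stuck-at-1 reproduces the observed 1.

G5 stuck-at-1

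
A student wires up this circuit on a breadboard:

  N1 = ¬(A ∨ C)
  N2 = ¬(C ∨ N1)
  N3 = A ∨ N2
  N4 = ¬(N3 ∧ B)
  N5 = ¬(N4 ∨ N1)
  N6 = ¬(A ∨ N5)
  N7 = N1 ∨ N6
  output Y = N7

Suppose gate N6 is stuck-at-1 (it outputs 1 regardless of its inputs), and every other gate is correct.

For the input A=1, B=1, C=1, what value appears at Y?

Propagate with N6 forced: N1=0, N2=0, N3=1, N4=0, N5=1, N6=1 [stuck-at-1], N7=1.
So Y = 1. (Without the fault it would be 0.)

1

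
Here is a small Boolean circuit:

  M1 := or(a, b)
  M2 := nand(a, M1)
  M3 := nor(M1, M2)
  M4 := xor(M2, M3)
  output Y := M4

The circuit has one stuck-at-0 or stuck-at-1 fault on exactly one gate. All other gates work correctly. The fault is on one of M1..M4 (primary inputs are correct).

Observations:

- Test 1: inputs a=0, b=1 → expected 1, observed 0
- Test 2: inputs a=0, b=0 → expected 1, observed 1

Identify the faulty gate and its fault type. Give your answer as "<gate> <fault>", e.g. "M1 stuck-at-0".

Fault-free values for test 1 (a=0, b=1): M1=1, M2=1, M3=0, M4=1, giving Y=1. Observed 0.
Test 1: faults giving observed 0 are {M2 stuck-at-0, M3 stuck-at-1, M4 stuck-at-0}.
Test 2 (a=0, b=0): fault-free M1=0, M2=1, M3=0, M4=1 → 1; observed 1. Eliminates M3 stuck-at-1, M4 stuck-at-0.
Only M2 stuck-at-0 is consistent with every test.

M2 stuck-at-0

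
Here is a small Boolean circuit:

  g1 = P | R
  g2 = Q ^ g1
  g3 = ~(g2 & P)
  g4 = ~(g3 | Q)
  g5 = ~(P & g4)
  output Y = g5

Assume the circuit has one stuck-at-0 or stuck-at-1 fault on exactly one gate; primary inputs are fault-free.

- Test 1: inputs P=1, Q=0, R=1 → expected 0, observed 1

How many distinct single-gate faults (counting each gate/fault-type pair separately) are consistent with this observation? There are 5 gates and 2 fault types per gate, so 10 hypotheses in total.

5

Fault-free: g1=1, g2=1, g3=0, g4=1, g5=0 → 0. Observed 1.
  g1 stuck-at-0: output 1 ✓
  g1 stuck-at-1: output 0 ✗
  g2 stuck-at-0: output 1 ✓
  g2 stuck-at-1: output 0 ✗
  g3 stuck-at-0: output 0 ✗
  g3 stuck-at-1: output 1 ✓
  g4 stuck-at-0: output 1 ✓
  g4 stuck-at-1: output 0 ✗
  g5 stuck-at-0: output 0 ✗
  g5 stuck-at-1: output 1 ✓
Consistent faults: {g1 stuck-at-0, g2 stuck-at-0, g3 stuck-at-1, g4 stuck-at-0, g5 stuck-at-1} — 5 in all.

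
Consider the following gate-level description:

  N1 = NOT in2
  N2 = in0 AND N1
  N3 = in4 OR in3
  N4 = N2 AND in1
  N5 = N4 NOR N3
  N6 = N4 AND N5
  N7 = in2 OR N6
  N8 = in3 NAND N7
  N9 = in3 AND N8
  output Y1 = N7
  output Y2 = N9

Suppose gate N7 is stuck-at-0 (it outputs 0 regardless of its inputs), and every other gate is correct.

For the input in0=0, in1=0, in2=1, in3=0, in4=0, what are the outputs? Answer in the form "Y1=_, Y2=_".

Propagate with N7 forced: N1=0, N2=0, N3=0, N4=0, N5=1, N6=0, N7=0 [stuck-at-0], N8=1, N9=0.
So the outputs are Y1=0, Y2=0. (Without the fault they would be Y1=1, Y2=0.)

Y1=0, Y2=0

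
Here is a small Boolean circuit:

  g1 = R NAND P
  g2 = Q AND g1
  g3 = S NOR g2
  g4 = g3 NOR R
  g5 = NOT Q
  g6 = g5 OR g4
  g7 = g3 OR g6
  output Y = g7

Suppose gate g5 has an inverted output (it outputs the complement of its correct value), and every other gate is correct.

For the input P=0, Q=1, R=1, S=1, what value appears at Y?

Propagate with g5 forced: g1=1, g2=1, g3=0, g4=0, g5=1 [inverted output], g6=1, g7=1.
So Y = 1. (Without the fault it would be 0.)

1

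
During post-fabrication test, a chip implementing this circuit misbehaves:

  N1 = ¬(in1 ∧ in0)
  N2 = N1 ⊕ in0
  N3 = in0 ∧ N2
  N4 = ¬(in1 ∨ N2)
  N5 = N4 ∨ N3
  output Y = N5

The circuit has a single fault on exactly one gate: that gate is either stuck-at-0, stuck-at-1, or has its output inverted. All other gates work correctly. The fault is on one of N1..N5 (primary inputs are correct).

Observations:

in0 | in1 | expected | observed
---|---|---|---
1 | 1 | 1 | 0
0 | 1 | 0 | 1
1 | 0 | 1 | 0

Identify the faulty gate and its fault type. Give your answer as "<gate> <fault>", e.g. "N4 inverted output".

N5 inverted output

Fault-free values for test 1 (in0=1, in1=1): N1=0, N2=1, N3=1, N4=0, N5=1, giving Y=1. Observed 0.
Test 1: faults giving observed 0 are {N1 stuck-at-1, N1 inverted output, N2 stuck-at-0, N2 inverted output, N3 stuck-at-0, N3 inverted output, N5 stuck-at-0, N5 inverted output}.
Test 2 (in0=0, in1=1): fault-free N1=1, N2=1, N3=0, N4=0, N5=0 → 0; observed 1. Eliminates N1 stuck-at-1, N1 inverted output, N2 stuck-at-0, N2 inverted output, N3 stuck-at-0, N5 stuck-at-0.
Test 3 (in0=1, in1=0): fault-free N1=1, N2=0, N3=0, N4=1, N5=1 → 1; observed 0. Eliminates N3 inverted output.
Only N5 inverted output is consistent with every test.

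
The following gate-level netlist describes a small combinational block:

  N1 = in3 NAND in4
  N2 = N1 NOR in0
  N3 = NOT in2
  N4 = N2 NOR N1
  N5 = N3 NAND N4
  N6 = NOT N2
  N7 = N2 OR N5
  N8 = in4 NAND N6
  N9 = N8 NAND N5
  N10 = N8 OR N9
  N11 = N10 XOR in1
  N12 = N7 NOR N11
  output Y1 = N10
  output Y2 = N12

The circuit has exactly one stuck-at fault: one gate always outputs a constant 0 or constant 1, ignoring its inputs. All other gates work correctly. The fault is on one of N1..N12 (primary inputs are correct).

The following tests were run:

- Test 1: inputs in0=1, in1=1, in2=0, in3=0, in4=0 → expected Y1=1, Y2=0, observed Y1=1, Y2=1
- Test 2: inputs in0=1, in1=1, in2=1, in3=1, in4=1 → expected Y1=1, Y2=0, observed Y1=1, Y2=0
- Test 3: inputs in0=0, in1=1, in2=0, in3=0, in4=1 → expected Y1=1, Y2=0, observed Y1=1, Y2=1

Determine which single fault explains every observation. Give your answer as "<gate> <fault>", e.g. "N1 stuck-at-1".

Fault-free values for test 1 (in0=1, in1=1, in2=0, in3=0, in4=0): N1=1, N2=0, N3=1, N4=0, N5=1, N6=1, N7=1, N8=1, N9=0, N10=1, N11=0, N12=0, giving Y1=1, Y2=0. Observed Y1=1, Y2=1.
Test 1: faults giving observed Y1=1, Y2=1 are {N1 stuck-at-0, N4 stuck-at-1, N5 stuck-at-0, N7 stuck-at-0, N12 stuck-at-1}.
Test 2 (in0=1, in1=1, in2=1, in3=1, in4=1): fault-free N1=0, N2=0, N3=0, N4=1, N5=1, N6=1, N7=1, N8=0, N9=1, N10=1, N11=0, N12=0 → Y1=1, Y2=0; observed Y1=1, Y2=0. Eliminates N5 stuck-at-0, N7 stuck-at-0, N12 stuck-at-1.
Test 3 (in0=0, in1=1, in2=0, in3=0, in4=1): fault-free N1=1, N2=0, N3=1, N4=0, N5=1, N6=1, N7=1, N8=0, N9=1, N10=1, N11=0, N12=0 → Y1=1, Y2=0; observed Y1=1, Y2=1. Eliminates N1 stuck-at-0.
Only N4 stuck-at-1 is consistent with every test.

N4 stuck-at-1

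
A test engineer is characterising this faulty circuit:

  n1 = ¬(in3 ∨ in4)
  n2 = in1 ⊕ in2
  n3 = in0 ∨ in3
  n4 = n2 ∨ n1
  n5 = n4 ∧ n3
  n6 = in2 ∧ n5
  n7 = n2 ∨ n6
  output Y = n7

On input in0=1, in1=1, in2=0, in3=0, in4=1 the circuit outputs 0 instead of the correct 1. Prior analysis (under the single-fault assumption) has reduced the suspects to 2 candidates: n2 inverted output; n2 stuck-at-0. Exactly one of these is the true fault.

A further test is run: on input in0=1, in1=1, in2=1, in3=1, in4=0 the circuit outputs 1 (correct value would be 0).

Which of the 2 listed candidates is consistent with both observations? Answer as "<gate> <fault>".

Evaluate each candidate on input in0=1, in1=1, in2=1, in3=1, in4=0:
  n2 inverted output: n1=0, n2=1 [inverted output], n3=1, n4=1, n5=1, n6=1, n7=1 → 1 — matches
  n2 stuck-at-0: n1=0, n2=0 [stuck-at-0], n3=1, n4=0, n5=0, n6=0, n7=0 → 0 — eliminated
Only n2 inverted output reproduces the observed 1.

n2 inverted output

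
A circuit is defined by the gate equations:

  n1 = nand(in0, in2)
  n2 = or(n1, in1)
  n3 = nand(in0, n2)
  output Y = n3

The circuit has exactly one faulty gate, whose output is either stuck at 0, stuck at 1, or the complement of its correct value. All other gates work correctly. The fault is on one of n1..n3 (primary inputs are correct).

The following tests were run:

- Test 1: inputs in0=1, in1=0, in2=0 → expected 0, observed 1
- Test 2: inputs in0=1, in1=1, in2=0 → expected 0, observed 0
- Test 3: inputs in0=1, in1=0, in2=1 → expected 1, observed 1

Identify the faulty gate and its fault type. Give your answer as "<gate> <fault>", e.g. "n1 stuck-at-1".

Fault-free values for test 1 (in0=1, in1=0, in2=0): n1=1, n2=1, n3=0, giving Y=0. Observed 1.
Test 1: faults giving observed 1 are {n1 stuck-at-0, n1 inverted output, n2 stuck-at-0, n2 inverted output, n3 stuck-at-1, n3 inverted output}.
Test 2 (in0=1, in1=1, in2=0): fault-free n1=1, n2=1, n3=0 → 0; observed 0. Eliminates n2 stuck-at-0, n2 inverted output, n3 stuck-at-1, n3 inverted output.
Test 3 (in0=1, in1=0, in2=1): fault-free n1=0, n2=0, n3=1 → 1; observed 1. Eliminates n1 inverted output.
Only n1 stuck-at-0 is consistent with every test.

n1 stuck-at-0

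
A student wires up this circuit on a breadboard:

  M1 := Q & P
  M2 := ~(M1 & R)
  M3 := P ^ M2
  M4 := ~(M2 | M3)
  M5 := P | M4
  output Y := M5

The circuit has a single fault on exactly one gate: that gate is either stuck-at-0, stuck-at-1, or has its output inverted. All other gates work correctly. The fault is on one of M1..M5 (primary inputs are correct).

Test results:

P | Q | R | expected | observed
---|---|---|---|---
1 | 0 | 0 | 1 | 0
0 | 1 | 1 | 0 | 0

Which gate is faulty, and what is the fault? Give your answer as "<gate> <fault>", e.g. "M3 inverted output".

M5 stuck-at-0

Fault-free values for test 1 (P=1, Q=0, R=0): M1=0, M2=1, M3=0, M4=0, M5=1, giving Y=1. Observed 0.
Test 1: faults giving observed 0 are {M5 stuck-at-0, M5 inverted output}.
Test 2 (P=0, Q=1, R=1): fault-free M1=0, M2=1, M3=1, M4=0, M5=0 → 0; observed 0. Eliminates M5 inverted output.
Only M5 stuck-at-0 is consistent with every test.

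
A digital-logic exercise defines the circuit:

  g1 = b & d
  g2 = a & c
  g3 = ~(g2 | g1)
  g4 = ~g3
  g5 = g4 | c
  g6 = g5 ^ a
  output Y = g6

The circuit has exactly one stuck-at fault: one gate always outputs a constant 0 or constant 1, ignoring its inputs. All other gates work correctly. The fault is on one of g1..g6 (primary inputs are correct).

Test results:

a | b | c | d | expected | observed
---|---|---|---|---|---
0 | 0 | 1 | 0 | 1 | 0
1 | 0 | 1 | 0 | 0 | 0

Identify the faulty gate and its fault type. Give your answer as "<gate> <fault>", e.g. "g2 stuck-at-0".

Fault-free values for test 1 (a=0, b=0, c=1, d=0): g1=0, g2=0, g3=1, g4=0, g5=1, g6=1, giving Y=1. Observed 0.
Test 1: faults giving observed 0 are {g5 stuck-at-0, g6 stuck-at-0}.
Test 2 (a=1, b=0, c=1, d=0): fault-free g1=0, g2=1, g3=0, g4=1, g5=1, g6=0 → 0; observed 0. Eliminates g5 stuck-at-0.
Only g6 stuck-at-0 is consistent with every test.

g6 stuck-at-0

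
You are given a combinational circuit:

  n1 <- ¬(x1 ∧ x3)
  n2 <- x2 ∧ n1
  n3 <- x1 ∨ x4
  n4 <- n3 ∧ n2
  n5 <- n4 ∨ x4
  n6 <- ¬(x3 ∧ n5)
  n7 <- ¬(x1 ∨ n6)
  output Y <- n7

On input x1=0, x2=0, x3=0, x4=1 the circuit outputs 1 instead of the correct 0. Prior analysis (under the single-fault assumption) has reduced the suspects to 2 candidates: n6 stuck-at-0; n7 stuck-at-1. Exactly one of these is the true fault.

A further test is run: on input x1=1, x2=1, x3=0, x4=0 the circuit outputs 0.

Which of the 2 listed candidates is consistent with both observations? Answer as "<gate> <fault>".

Evaluate each candidate on input x1=1, x2=1, x3=0, x4=0:
  n6 stuck-at-0: n1=1, n2=1, n3=1, n4=1, n5=1, n6=0 [stuck-at-0], n7=0 → 0 — matches
  n7 stuck-at-1: n1=1, n2=1, n3=1, n4=1, n5=1, n6=1, n7=1 [stuck-at-1] → 1 — eliminated
Only n6 stuck-at-0 reproduces the observed 0.

n6 stuck-at-0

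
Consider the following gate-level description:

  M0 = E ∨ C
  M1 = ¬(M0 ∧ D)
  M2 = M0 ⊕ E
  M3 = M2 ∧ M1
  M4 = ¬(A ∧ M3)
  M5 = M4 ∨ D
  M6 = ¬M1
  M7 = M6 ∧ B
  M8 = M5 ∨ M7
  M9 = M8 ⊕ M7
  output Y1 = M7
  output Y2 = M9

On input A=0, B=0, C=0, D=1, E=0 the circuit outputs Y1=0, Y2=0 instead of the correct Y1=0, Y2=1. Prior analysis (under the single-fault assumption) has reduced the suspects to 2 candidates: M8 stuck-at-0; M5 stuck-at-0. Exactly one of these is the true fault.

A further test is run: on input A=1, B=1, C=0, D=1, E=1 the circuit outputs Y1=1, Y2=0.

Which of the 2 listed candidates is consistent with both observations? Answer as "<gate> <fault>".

M5 stuck-at-0

Evaluate each candidate on input A=1, B=1, C=0, D=1, E=1:
  M8 stuck-at-0: M0=1, M1=0, M2=0, M3=0, M4=1, M5=1, M6=1, M7=1, M8=0 [stuck-at-0], M9=1 → Y1=1, Y2=1 — eliminated
  M5 stuck-at-0: M0=1, M1=0, M2=0, M3=0, M4=1, M5=0 [stuck-at-0], M6=1, M7=1, M8=1, M9=0 → Y1=1, Y2=0 — matches
Only M5 stuck-at-0 reproduces the observed Y1=1, Y2=0.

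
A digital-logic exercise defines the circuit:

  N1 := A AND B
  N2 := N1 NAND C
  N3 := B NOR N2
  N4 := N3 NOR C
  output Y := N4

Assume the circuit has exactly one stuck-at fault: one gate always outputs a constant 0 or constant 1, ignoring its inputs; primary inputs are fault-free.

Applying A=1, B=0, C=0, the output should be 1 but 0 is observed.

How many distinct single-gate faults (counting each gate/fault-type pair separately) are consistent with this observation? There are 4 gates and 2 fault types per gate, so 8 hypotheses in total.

3

Fault-free: N1=0, N2=1, N3=0, N4=1 → 1. Observed 0.
  N1 stuck-at-0: output 1 ✗
  N1 stuck-at-1: output 1 ✗
  N2 stuck-at-0: output 0 ✓
  N2 stuck-at-1: output 1 ✗
  N3 stuck-at-0: output 1 ✗
  N3 stuck-at-1: output 0 ✓
  N4 stuck-at-0: output 0 ✓
  N4 stuck-at-1: output 1 ✗
Consistent faults: {N2 stuck-at-0, N3 stuck-at-1, N4 stuck-at-0} — 3 in all.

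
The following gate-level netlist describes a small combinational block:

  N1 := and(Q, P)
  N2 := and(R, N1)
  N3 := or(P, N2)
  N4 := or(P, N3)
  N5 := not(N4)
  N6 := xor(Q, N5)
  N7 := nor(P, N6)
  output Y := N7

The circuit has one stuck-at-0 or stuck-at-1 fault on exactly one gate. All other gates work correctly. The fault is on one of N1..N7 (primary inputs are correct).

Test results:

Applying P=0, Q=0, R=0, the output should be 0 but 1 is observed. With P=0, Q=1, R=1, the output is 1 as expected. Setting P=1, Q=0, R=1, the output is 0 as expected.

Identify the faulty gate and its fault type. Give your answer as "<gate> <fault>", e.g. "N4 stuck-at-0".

Fault-free values for test 1 (P=0, Q=0, R=0): N1=0, N2=0, N3=0, N4=0, N5=1, N6=1, N7=0, giving Y=0. Observed 1.
Test 1: faults giving observed 1 are {N2 stuck-at-1, N3 stuck-at-1, N4 stuck-at-1, N5 stuck-at-0, N6 stuck-at-0, N7 stuck-at-1}.
Test 2 (P=0, Q=1, R=1): fault-free N1=0, N2=0, N3=0, N4=0, N5=1, N6=0, N7=1 → 1; observed 1. Eliminates N2 stuck-at-1, N3 stuck-at-1, N4 stuck-at-1, N5 stuck-at-0.
Test 3 (P=1, Q=0, R=1): fault-free N1=0, N2=0, N3=1, N4=1, N5=0, N6=0, N7=0 → 0; observed 0. Eliminates N7 stuck-at-1.
Only N6 stuck-at-0 is consistent with every test.

N6 stuck-at-0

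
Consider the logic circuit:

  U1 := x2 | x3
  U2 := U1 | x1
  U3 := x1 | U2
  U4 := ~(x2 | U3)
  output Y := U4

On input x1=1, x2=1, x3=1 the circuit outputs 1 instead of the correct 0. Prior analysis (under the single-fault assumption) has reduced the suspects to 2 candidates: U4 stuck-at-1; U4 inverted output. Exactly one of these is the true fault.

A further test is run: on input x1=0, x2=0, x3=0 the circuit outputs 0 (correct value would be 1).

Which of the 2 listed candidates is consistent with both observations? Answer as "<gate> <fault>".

U4 inverted output

Evaluate each candidate on input x1=0, x2=0, x3=0:
  U4 stuck-at-1: U1=0, U2=0, U3=0, U4=1 [stuck-at-1] → 1 — eliminated
  U4 inverted output: U1=0, U2=0, U3=0, U4=0 [inverted output] → 0 — matches
Only U4 inverted output reproduces the observed 0.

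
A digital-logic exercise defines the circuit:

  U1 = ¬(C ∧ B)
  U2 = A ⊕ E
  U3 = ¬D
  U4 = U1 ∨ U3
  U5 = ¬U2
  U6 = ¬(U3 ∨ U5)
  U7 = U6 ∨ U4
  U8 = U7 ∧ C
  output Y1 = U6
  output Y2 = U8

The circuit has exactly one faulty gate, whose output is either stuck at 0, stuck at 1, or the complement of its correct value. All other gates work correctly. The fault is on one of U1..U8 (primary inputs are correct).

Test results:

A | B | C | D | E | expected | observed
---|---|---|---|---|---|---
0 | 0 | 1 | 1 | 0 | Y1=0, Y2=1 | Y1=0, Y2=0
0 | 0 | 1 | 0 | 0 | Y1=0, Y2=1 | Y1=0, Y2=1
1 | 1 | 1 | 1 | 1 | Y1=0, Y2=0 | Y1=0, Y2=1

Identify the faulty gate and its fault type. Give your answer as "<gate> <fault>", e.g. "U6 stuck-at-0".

Fault-free values for test 1 (A=0, B=0, C=1, D=1, E=0): U1=1, U2=0, U3=0, U4=1, U5=1, U6=0, U7=1, U8=1, giving Y1=0, Y2=1. Observed Y1=0, Y2=0.
Test 1: faults giving observed Y1=0, Y2=0 are {U1 stuck-at-0, U1 inverted output, U4 stuck-at-0, U4 inverted output, U7 stuck-at-0, U7 inverted output, U8 stuck-at-0, U8 inverted output}.
Test 2 (A=0, B=0, C=1, D=0, E=0): fault-free U1=1, U2=0, U3=1, U4=1, U5=1, U6=0, U7=1, U8=1 → Y1=0, Y2=1; observed Y1=0, Y2=1. Eliminates U4 stuck-at-0, U4 inverted output, U7 stuck-at-0, U7 inverted output, U8 stuck-at-0, U8 inverted output.
Test 3 (A=1, B=1, C=1, D=1, E=1): fault-free U1=0, U2=0, U3=0, U4=0, U5=1, U6=0, U7=0, U8=0 → Y1=0, Y2=0; observed Y1=0, Y2=1. Eliminates U1 stuck-at-0.
Only U1 inverted output is consistent with every test.

U1 inverted output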